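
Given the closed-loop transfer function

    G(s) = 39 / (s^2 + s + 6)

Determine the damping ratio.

Compare the denominator to the standard form s^2 + 2ζωₙs + ωₙ².
ωₙ² = 6, so ωₙ = √6 ≈ 2.449 rad/s.
2ζωₙ = 1, so ζ = 1/(2·√6) ≈ 0.2041.

ζ ≈ 0.2041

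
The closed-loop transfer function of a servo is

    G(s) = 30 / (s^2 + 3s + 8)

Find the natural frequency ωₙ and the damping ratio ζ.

Compare the denominator to the standard form s^2 + 2ζωₙs + ωₙ².
ωₙ² = 8, so ωₙ = √8 ≈ 2.828 rad/s.
2ζωₙ = 3, so ζ = 3/(2·√8) ≈ 0.5303.

ωₙ ≈ 2.828 rad/s, ζ ≈ 0.5303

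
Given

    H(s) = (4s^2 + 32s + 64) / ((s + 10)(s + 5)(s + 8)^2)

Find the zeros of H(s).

Set the numerator to zero: 4s^2 + 32s + 64 = 0, i.e. 4·(s^2 + 8s + 16) = 0.
Factoring: (s + 4)^2 = 0.

s = -4, -4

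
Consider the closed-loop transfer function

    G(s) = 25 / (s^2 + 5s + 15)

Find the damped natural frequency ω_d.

ω_d ≈ 2.958 rad/s

Comparing s^2 + 5s + 15 to s^2 + 2ζωₙs + ωₙ²: ωₙ = √15 ≈ 3.873 rad/s and ζ = 5/(2·√15) ≈ 0.6455.
ζωₙ = 5/2 = 2.5, so ω_d = ωₙ√(1−ζ²) = √(ωₙ² − (ζωₙ)²) = √(15 − 2.5²) = √8.75 ≈ 2.958 rad/s.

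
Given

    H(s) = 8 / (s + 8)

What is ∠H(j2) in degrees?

At s = j2: numerator = 8, denominator = 8 + j2.
∠H = ∠num − ∠den = 0° − (14.036°) = -14.04°.

∠H(j2) ≈ -14.04°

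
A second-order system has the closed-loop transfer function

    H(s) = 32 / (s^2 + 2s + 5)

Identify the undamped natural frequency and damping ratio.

Compare the denominator to the standard form s^2 + 2ζωₙs + ωₙ².
ωₙ² = 5, so ωₙ = √5 ≈ 2.236 rad/s.
2ζωₙ = 2, so ζ = 2/(2·√5) ≈ 0.4472.
With ζ = 0.4472 the response is underdamped.

ωₙ ≈ 2.236 rad/s, ζ ≈ 0.4472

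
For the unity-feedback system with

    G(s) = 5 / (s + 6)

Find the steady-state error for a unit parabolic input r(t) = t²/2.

e_ss = ∞

G(s) has no poles at the origin.
This is a Type 0 system; Ka = lim_{s→0} s^2·G(s) = 0, so the steady-state error for a parabola input is infinite.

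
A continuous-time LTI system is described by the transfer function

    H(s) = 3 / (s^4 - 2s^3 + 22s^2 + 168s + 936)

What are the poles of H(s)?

s = 4 + 6j, 4 - 6j, -3 + 3j, -3 - 3j

The poles are the roots of the denominator s^4 - 2s^3 + 22s^2 + 168s + 936 = 0.
No real roots exist; factor into two real quadratics: (s^2 - 8s + 52)(s^2 + 6s + 18) = 0.
Each quadratic gives a conjugate pair via the quadratic formula.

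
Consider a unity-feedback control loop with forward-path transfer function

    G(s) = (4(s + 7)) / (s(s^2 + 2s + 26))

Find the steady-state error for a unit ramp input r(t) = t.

e_ss = 0.9286

G(s) has one pole at the origin.
This is a Type 1 system. Kv = lim_{s→0} s·G(s) = 28/26 = 14/13.
e_ss = 1/Kv = 1/(14/13) = 13/14 ≈ 0.9286.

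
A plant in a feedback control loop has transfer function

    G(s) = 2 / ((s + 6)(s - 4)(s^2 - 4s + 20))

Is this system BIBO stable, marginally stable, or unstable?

The poles can be read from the denominator factors: s = -6, 4, 2 ± 4j.
Since the pole(s) at s = 4, 2 ± 4j lie in the right half-plane, the system is unstable.

unstable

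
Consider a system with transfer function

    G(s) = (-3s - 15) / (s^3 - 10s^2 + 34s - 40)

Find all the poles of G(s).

s = 3 ± j, 4

The poles are the roots of the denominator s^3 - 10s^2 + 34s - 40 = 0.
Trying s = 4: the polynomial evaluates to 0, so (s - 4) is a factor.
Dividing out leaves s^2 - 6s + 10 = 0.
The quadratic formula then gives s = 3 ± 1j.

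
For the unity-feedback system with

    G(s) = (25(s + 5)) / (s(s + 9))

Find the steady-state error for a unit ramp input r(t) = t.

G(s) has one pole at the origin.
This is a Type 1 system. Kv = lim_{s→0} s·G(s) = 125/9.
e_ss = 1/Kv = 1/(125/9) = 9/125 ≈ 0.07200.

e_ss = 0.07200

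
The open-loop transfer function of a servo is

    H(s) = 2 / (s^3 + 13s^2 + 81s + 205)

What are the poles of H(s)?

The poles are the roots of the denominator s^3 + 13s^2 + 81s + 205 = 0.
Trying s = -5: the polynomial evaluates to 0, so (s + 5) is a factor.
Dividing out leaves s^2 + 8s + 41 = 0.
The quadratic formula then gives s = -4 ± 5j.

s = -4 ± 5j, -5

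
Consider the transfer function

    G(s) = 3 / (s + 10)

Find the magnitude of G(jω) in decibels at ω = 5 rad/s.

|G(j5)|_dB ≈ -11.4 dB

Substitute s = j5: numerator = 3, denominator = 10 + j5.
|G(j5)| = |3| / |10 + j5| = 3 / 11.180 ≈ 0.2683.
In decibels: 20·log₁₀(0.2683) ≈ -11.4 dB.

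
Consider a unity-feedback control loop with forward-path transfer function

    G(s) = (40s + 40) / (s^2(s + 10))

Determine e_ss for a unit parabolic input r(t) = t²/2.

e_ss = 0.2500

G(s) has 2 poles at the origin.
This is a Type 2 system. Ka = lim_{s→0} s^2·G(s) = 40/10 = 4.
e_ss = 1/Ka = 1/(4) = 1/4 ≈ 0.2500.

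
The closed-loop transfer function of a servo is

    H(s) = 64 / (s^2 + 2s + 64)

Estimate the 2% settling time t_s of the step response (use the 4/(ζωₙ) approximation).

Comparing s^2 + 2s + 64 to s^2 + 2ζωₙs + ωₙ²: ωₙ = 8 rad/s and ζ = 2/(2·8) = 0.125.
ζωₙ = 2/2 = 1, so t_s ≈ 4/(ζωₙ) = 4/1 = 4 s.

t_s ≈ 4 s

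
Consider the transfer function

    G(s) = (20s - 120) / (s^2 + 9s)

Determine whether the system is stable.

The denominator s^2 + 9s factors as s(s + 9), giving poles at s = 0, -9.
Since the simple pole(s) at s = 0 lie on the jω-axis with none in the right half-plane, the system is marginally stable.

marginally stable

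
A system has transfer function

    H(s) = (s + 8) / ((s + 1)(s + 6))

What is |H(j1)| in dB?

|H(j1)|_dB ≈ -0.563 dB

Substitute s = j1: numerator = 8 + j1, denominator = 5 + j7.
|H(j1)| = |8 + j1| / |5 + j7| = 8.0623 / 8.6023 ≈ 0.9372.
In decibels: 20·log₁₀(0.9372) ≈ -0.563 dB.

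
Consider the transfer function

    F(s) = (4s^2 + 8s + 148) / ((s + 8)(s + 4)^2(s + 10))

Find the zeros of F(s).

Set the numerator to zero: 4s^2 + 8s + 148 = 0, i.e. 4·(s^2 + 2s + 37) = 0.
Factoring: (s^2 + 2s + 37) = 0.

s = -1 + 6j, -1 - 6j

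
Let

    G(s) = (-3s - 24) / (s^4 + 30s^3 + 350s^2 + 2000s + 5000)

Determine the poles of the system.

s = -5 ± 5j, -10, -10

The poles are the roots of the denominator s^4 + 30s^3 + 350s^2 + 2000s + 5000 = 0.
Trying s = -10: the polynomial evaluates to 0, so (s + 10) is a factor.
Dividing out leaves s^3 + 20s^2 + 150s + 500 = 0.
This factors further as (s^2 + 10s + 50)(s + 10) = 0.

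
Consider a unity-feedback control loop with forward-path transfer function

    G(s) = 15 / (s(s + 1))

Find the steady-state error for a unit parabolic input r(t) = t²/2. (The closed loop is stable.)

e_ss = ∞

G(s) has one pole at the origin.
This is a Type 1 system; Ka = lim_{s→0} s^2·G(s) = 0, so the steady-state error for a parabola input is infinite.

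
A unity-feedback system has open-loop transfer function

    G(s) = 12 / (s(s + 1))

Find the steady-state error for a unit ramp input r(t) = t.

e_ss = 0.08333

G(s) has one pole at the origin.
This is a Type 1 system. Kv = lim_{s→0} s·G(s) = 12/1.
e_ss = 1/Kv = 1/(12) = 1/12 ≈ 0.08333.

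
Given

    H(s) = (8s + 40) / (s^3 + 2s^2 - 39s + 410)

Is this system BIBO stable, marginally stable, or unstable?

The denominator s^3 + 2s^2 - 39s + 410 factors as (s + 10)(s^2 - 8s + 41), giving poles at s = -10, 4 ± 5j.
Since the pole(s) at s = 4 + 5j, 4 - 5j lie in the right half-plane, the system is unstable.

unstable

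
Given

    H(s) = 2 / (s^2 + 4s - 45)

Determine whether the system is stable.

The denominator s^2 + 4s - 45 factors as (s - 5)(s + 9), giving poles at s = 5, -9.
Since the pole(s) at s = 5 lie in the right half-plane, the system is unstable.

unstable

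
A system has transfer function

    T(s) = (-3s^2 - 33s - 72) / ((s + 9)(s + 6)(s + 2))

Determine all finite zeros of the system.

Set the numerator to zero: -3s^2 - 33s - 72 = 0, i.e. -3·(s^2 + 11s + 24) = 0.
Factoring: (s + 8)(s + 3) = 0.

s = -8, -3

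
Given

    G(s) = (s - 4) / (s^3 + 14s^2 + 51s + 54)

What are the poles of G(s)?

s = -9, -3, -2

The poles are the roots of the denominator s^3 + 14s^2 + 51s + 54 = 0.
Trying s = -9: the polynomial evaluates to 0, so (s + 9) is a factor.
Dividing out leaves s^2 + 5s + 6 = 0.
Factoring the quadratic: (s + 3)(s + 2) = 0.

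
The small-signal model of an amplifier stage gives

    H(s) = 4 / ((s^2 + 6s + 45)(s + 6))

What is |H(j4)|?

|H(j4)| ≈ 0.01474

Substitute s = j4: numerator = 4, denominator = 78 + j260.
|H(j4)| = |4| / |78 + j260| = 4 / 271.45 ≈ 0.01474.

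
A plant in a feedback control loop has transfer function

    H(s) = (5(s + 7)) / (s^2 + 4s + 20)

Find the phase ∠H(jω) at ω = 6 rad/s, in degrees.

∠H(j6) ≈ -83.09°

At s = j6: numerator = 35 + j30, denominator = -16 + j24.
∠H = ∠num − ∠den = 40.601° − (123.69°) = -83.09°.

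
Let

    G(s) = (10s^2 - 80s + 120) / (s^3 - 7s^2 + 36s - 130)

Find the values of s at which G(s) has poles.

The poles are the roots of the denominator s^3 - 7s^2 + 36s - 130 = 0.
Trying s = 5: the polynomial evaluates to 0, so (s - 5) is a factor.
Dividing out leaves s^2 - 2s + 26 = 0.
The quadratic formula then gives s = 1 ± 5j.

s = 5, 1 + 5j, 1 - 5j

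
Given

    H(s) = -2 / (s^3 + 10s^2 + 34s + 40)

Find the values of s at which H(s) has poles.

s = -4, -3 + j, -3 - j

The poles are the roots of the denominator s^3 + 10s^2 + 34s + 40 = 0.
Trying s = -4: the polynomial evaluates to 0, so (s + 4) is a factor.
Dividing out leaves s^2 + 6s + 10 = 0.
The quadratic formula then gives s = -3 ± 1j.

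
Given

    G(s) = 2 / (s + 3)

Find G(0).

Set s = 0: G(0) = (2) / (3) = 2/3.

G(0) = 2/3 ≈ 0.6667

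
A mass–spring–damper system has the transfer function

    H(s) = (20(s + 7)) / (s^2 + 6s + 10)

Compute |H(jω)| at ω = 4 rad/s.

Substitute s = j4: numerator = 140 + j80, denominator = -6 + j24.
|H(j4)| = |140 + j80| / |-6 + j24| = 161.25 / 24.739 ≈ 6.518.

|H(j4)| ≈ 6.518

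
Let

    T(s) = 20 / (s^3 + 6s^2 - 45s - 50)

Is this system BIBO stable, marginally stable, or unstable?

The denominator s^3 + 6s^2 - 45s - 50 factors as (s + 10)(s - 5)(s + 1), giving poles at s = -10, 5, -1.
Since the pole(s) at s = 5 lie in the right half-plane, the system is unstable.

unstable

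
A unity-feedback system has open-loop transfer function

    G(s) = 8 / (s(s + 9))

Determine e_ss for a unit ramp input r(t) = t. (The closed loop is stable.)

G(s) has one pole at the origin.
This is a Type 1 system. Kv = lim_{s→0} s·G(s) = 8/9.
e_ss = 1/Kv = 1/(8/9) = 9/8 ≈ 1.125.

e_ss = 1.125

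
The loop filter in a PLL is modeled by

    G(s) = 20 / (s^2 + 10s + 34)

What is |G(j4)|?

|G(j4)| ≈ 0.4560

Substitute s = j4: numerator = 20, denominator = 18 + j40.
|G(j4)| = |20| / |18 + j40| = 20 / 43.863 ≈ 0.4560.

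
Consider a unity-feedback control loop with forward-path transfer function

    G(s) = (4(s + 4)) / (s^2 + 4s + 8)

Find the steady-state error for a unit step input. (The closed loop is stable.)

G(s) has no poles at the origin.
This is a Type 0 system. Kp = lim_{s→0} G(s) = 16/8 = 2.
e_ss = 1/(1 + Kp) = 1/(1 + 2) = 1/3 ≈ 0.3333.

e_ss = 0.3333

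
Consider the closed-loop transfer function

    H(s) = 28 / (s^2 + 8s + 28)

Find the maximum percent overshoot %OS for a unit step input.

%OS ≈ 2.66%

Comparing s^2 + 8s + 28 to s^2 + 2ζωₙs + ωₙ²: ωₙ = √28 ≈ 5.292 rad/s and ζ = 8/(2·√28) ≈ 0.7559.
%OS = 100·exp(−πζ/√(1−ζ²)) = 100·exp(−π·0.7559/√(1−0.7559²)) ≈ 2.66%.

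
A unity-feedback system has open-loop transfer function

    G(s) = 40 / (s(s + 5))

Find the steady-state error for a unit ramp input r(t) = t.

e_ss = 0.1250

G(s) has one pole at the origin.
This is a Type 1 system. Kv = lim_{s→0} s·G(s) = 40/5 = 8.
e_ss = 1/Kv = 1/(8) = 1/8 ≈ 0.1250.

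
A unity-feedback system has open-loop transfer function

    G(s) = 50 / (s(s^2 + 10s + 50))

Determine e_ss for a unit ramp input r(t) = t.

G(s) has one pole at the origin.
This is a Type 1 system. Kv = lim_{s→0} s·G(s) = 50/50 = 1.
e_ss = 1/Kv = 1/(1) = 1.

e_ss = 1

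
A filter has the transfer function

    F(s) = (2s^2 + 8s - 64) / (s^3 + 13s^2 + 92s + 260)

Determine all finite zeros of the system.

Set the numerator to zero: 2s^2 + 8s - 64 = 0, i.e. 2·(s^2 + 4s - 32) = 0.
Factoring: (s - 4)(s + 8) = 0.

s = 4, -8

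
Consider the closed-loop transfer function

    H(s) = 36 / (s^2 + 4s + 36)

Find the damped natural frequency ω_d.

ω_d ≈ 5.657 rad/s

Comparing s^2 + 4s + 36 to s^2 + 2ζωₙs + ωₙ²: ωₙ = 6 rad/s and ζ = 4/(2·6) ≈ 0.3333.
ζωₙ = 4/2 = 2, so ω_d = ωₙ√(1−ζ²) = √(ωₙ² − (ζωₙ)²) = √(36 − 2²) = √32 ≈ 5.657 rad/s.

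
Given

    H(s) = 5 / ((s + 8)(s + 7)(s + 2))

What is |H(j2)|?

Substitute s = j2: numerator = 5, denominator = 44 + j164.
|H(j2)| = |5| / |44 + j164| = 5 / 169.80 ≈ 0.02945.

|H(j2)| ≈ 0.02945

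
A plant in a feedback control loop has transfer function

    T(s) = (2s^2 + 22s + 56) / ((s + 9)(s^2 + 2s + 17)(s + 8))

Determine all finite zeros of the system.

Set the numerator to zero: 2s^2 + 22s + 56 = 0, i.e. 2·(s^2 + 11s + 28) = 0.
Factoring: (s + 4)(s + 7) = 0.

s = -4, -7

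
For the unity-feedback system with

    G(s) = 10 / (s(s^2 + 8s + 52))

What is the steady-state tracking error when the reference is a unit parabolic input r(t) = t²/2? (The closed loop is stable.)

G(s) has one pole at the origin.
This is a Type 1 system; Ka = lim_{s→0} s^2·G(s) = 0, so the steady-state error for a parabola input is infinite.

e_ss = ∞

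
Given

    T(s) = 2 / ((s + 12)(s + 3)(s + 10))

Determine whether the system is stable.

The poles can be read from the denominator factors: s = -12, -3, -10.
Since all poles lie strictly in the left half-plane, the system is stable.

stable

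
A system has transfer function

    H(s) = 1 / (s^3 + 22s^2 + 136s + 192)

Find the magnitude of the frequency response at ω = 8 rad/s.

Substitute s = j8: numerator = 1, denominator = -1216 + j576.
|H(j8)| = |1| / |-1216 + j576| = 1 / 1345.5 ≈ 0.0007432.

|H(j8)| ≈ 0.0007432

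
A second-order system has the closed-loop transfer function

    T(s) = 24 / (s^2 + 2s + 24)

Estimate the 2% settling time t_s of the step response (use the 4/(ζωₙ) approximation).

Comparing s^2 + 2s + 24 to s^2 + 2ζωₙs + ωₙ²: ωₙ = √24 ≈ 4.899 rad/s and ζ = 2/(2·√24) ≈ 0.2041.
ζωₙ = 2/2 = 1, so t_s ≈ 4/(ζωₙ) = 4/1 = 4 s.

t_s ≈ 4 s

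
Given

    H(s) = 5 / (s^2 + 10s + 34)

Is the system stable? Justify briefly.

stable

The denominator s^2 + 10s + 34 factors as (s^2 + 10s + 34), giving poles at s = -5 ± 3j.
Since all poles lie strictly in the left half-plane, the system is stable.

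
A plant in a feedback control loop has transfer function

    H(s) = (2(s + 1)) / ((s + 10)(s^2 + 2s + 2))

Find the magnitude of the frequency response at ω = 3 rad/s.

|H(j3)| ≈ 0.06571

Substitute s = j3: numerator = 2 + j6, denominator = -88 + j39.
|H(j3)| = |2 + j6| / |-88 + j39| = 6.3246 / 96.255 ≈ 0.06571.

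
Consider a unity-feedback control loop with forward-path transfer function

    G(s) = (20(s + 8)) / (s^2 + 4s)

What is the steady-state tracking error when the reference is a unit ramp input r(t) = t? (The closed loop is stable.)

G(s) has one pole at the origin.
This is a Type 1 system. Kv = lim_{s→0} s·G(s) = 160/4 = 40.
e_ss = 1/Kv = 1/(40) = 1/40 ≈ 0.02500.

e_ss = 0.02500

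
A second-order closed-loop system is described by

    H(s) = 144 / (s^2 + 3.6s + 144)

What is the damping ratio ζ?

ζ = 0.15

Compare the denominator to the standard form s^2 + 2ζωₙs + ωₙ².
ωₙ² = 144, so ωₙ = 12 rad/s.
2ζωₙ = 3.6, so ζ = 3.6/(2·12) = 0.15.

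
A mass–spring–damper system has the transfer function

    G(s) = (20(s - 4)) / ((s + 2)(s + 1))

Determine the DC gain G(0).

G(0) = -40

At s = 0 each factor (s + a) contributes a and each (s^2 + bs + c) contributes c.
G(0) = 20·(-4) / ((2) · (1)) = -80/2 = -40.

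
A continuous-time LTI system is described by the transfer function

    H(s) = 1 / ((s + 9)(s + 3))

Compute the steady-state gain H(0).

Set s = 0: H(0) = (1) / (27) = 1/27.

H(0) = 1/27 ≈ 0.03704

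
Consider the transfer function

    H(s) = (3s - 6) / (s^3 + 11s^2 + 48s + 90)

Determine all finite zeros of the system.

s = 2

Set the numerator to zero: 3s - 6 = 0, i.e. 3·(s - 2) = 0.
So s = 2.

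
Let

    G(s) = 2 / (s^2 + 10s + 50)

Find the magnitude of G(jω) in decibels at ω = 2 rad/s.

|G(j2)|_dB ≈ -28.0 dB

Substitute s = j2: numerator = 2, denominator = 46 + j20.
|G(j2)| = |2| / |46 + j20| = 2 / 50.160 ≈ 0.03987.
In decibels: 20·log₁₀(0.03987) ≈ -28.0 dB.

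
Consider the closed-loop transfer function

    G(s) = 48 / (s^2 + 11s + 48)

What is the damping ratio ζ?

Compare the denominator to the standard form s^2 + 2ζωₙs + ωₙ².
ωₙ² = 48, so ωₙ = √48 ≈ 6.928 rad/s.
2ζωₙ = 11, so ζ = 11/(2·√48) ≈ 0.7939.

ζ ≈ 0.7939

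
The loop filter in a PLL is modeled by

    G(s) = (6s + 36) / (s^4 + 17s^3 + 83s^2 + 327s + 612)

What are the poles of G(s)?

The poles are the roots of the denominator s^4 + 17s^3 + 83s^2 + 327s + 612 = 0.
Trying s = -3: the polynomial evaluates to 0, so (s + 3) is a factor.
Dividing out leaves s^3 + 14s^2 + 41s + 204 = 0.
This factors further as (s^2 + 2s + 17)(s + 12) = 0.

s = -1 ± 4j, -3, -12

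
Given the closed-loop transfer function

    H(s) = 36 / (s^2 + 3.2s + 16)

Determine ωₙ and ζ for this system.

Compare the denominator to the standard form s^2 + 2ζωₙs + ωₙ².
ωₙ² = 16, so ωₙ = 4 rad/s.
2ζωₙ = 3.2, so ζ = 3.2/(2·4) = 0.4.
With ζ = 0.4 the response is underdamped.

ωₙ = 4 rad/s, ζ = 0.4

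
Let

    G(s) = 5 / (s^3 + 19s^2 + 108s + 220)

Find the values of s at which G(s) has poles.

The poles are the roots of the denominator s^3 + 19s^2 + 108s + 220 = 0.
Trying s = -11: the polynomial evaluates to 0, so (s + 11) is a factor.
Dividing out leaves s^2 + 8s + 20 = 0.
The quadratic formula then gives s = -4 ± 2j.

s = -4 ± 2j, -11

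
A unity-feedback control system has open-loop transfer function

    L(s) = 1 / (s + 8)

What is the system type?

Type 0

The denominator has no factor of s at the origin — no free integrator — so this is a Type 0 system.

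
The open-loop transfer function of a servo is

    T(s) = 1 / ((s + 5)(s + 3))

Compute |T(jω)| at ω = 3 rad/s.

|T(j3)| ≈ 0.04042

Substitute s = j3: numerator = 1, denominator = 6 + j24.
|T(j3)| = |1| / |6 + j24| = 1 / 24.739 ≈ 0.04042.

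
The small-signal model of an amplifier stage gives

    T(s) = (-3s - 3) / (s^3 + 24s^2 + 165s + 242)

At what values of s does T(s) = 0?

s = -1

Set the numerator to zero: -3s - 3 = 0, i.e. -3·(s + 1) = 0.
So s = -1.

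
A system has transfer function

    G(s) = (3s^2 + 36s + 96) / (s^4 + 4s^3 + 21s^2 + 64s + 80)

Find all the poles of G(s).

s = 4j, -4j, -2 + j, -2 - j

The poles are the roots of the denominator s^4 + 4s^3 + 21s^2 + 64s + 80 = 0.
No real roots exist; factor into two real quadratics: (s^2 + 16)(s^2 + 4s + 5) = 0.
Each quadratic gives a conjugate pair via the quadratic formula.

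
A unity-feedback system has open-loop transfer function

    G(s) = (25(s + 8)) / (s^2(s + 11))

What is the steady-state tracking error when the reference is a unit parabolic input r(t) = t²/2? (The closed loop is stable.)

e_ss = 0.05500

G(s) has 2 poles at the origin.
This is a Type 2 system. Ka = lim_{s→0} s^2·G(s) = 200/11.
e_ss = 1/Ka = 1/(200/11) = 11/200 ≈ 0.05500.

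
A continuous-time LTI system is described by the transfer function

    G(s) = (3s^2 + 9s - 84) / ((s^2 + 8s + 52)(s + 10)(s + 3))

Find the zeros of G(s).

s = -7, 4

Set the numerator to zero: 3s^2 + 9s - 84 = 0, i.e. 3·(s^2 + 3s - 28) = 0.
Factoring: (s + 7)(s - 4) = 0.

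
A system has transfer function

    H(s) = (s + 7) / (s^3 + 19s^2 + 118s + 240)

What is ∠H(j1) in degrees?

At s = j1: numerator = 7 + j1, denominator = 221 + j117.
∠H = ∠num − ∠den = 8.1301° − (27.897°) = -19.77°.

∠H(j1) ≈ -19.77°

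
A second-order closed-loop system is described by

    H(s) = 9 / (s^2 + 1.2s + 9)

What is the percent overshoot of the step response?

Comparing s^2 + 1.2s + 9 to s^2 + 2ζωₙs + ωₙ²: ωₙ = 3 rad/s and ζ = 1.2/(2·3) = 0.2.
%OS = 100·exp(−πζ/√(1−ζ²)) = 100·exp(−π·0.2/√(1−0.2²)) ≈ 52.7%.

%OS ≈ 52.7%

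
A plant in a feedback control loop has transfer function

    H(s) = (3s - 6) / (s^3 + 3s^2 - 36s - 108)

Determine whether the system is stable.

The denominator s^3 + 3s^2 - 36s - 108 factors as (s + 6)(s + 3)(s - 6), giving poles at s = -6, -3, 6.
Since the pole(s) at s = 6 lie in the right half-plane, the system is unstable.

unstable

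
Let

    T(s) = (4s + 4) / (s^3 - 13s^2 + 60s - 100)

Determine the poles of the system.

s = 4 + 2j, 4 - 2j, 5

The poles are the roots of the denominator s^3 - 13s^2 + 60s - 100 = 0.
Trying s = 5: the polynomial evaluates to 0, so (s - 5) is a factor.
Dividing out leaves s^2 - 8s + 20 = 0.
The quadratic formula then gives s = 4 ± 2j.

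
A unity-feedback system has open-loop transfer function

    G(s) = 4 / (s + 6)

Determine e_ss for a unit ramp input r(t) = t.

e_ss = ∞

G(s) has no poles at the origin.
This is a Type 0 system; Kv = lim_{s→0} s·G(s) = 0, so the steady-state error for a ramp input is infinite.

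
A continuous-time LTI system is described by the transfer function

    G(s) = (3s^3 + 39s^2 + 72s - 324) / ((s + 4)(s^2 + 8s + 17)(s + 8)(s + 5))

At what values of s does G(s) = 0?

s = -9, -6, 2

Set the numerator to zero: 3s^3 + 39s^2 + 72s - 324 = 0, i.e. 3·(s^3 + 13s^2 + 24s - 108) = 0.
Factoring: (s + 9)(s + 6)(s - 2) = 0.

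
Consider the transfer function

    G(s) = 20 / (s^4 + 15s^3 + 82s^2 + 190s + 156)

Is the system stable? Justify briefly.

The denominator s^4 + 15s^3 + 82s^2 + 190s + 156 factors as (s^2 + 10s + 26)(s + 2)(s + 3), giving poles at s = -5 ± j, -2, -3.
Since all poles lie strictly in the left half-plane, the system is stable.

stable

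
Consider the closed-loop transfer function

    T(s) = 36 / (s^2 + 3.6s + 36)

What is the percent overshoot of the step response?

%OS ≈ 37.2%

Comparing s^2 + 3.6s + 36 to s^2 + 2ζωₙs + ωₙ²: ωₙ = 6 rad/s and ζ = 3.6/(2·6) = 0.3.
%OS = 100·exp(−πζ/√(1−ζ²)) = 100·exp(−π·0.3/√(1−0.3²)) ≈ 37.2%.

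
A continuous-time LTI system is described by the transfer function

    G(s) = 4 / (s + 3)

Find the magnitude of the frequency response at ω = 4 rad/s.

Substitute s = j4: numerator = 4, denominator = 3 + j4.
|G(j4)| = |4| / |3 + j4| = 4 / 5 = 0.8000.

|G(j4)| = 0.8000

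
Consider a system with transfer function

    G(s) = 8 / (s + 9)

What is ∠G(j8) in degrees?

At s = j8: numerator = 8, denominator = 9 + j8.
∠G = ∠num − ∠den = 0° − (41.634°) = -41.63°.

∠G(j8) ≈ -41.63°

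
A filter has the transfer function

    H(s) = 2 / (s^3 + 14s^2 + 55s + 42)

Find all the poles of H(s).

The poles are the roots of the denominator s^3 + 14s^2 + 55s + 42 = 0.
Trying s = -7: the polynomial evaluates to 0, so (s + 7) is a factor.
Dividing out leaves s^2 + 7s + 6 = 0.
Factoring the quadratic: (s + 1)(s + 6) = 0.

s = -7, -1, -6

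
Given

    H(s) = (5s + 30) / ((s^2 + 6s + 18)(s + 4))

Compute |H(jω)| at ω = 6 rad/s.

Substitute s = j6: numerator = 30 + j30, denominator = -288 + j36.
|H(j6)| = |30 + j30| / |-288 + j36| = 42.426 / 290.24 ≈ 0.1462.

|H(j6)| ≈ 0.1462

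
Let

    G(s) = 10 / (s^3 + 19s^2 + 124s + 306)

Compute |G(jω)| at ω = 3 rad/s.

|G(j3)| ≈ 0.02699

Substitute s = j3: numerator = 10, denominator = 135 + j345.
|G(j3)| = |10| / |135 + j345| = 10 / 370.47 ≈ 0.02699.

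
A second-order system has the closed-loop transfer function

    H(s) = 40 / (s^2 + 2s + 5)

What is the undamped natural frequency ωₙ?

ωₙ ≈ 2.236 rad/s

Compare the denominator to the standard form s^2 + 2ζωₙs + ωₙ².
ωₙ² = 5, so ωₙ = √5 ≈ 2.236 rad/s.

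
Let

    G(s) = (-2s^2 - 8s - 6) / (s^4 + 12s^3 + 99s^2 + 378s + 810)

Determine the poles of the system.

The poles are the roots of the denominator s^4 + 12s^3 + 99s^2 + 378s + 810 = 0.
No real roots exist; factor into two real quadratics: (s^2 + 6s + 45)(s^2 + 6s + 18) = 0.
Each quadratic gives a conjugate pair via the quadratic formula.

s = -3 ± 6j, -3 ± 3j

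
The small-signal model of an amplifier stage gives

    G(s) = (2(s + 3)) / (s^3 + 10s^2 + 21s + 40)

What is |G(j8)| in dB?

Substitute s = j8: numerator = 6 + j16, denominator = -600 - j344.
|G(j8)| = |6 + j16| / |-600 - j344| = 17.088 / 691.62 ≈ 0.02471.
In decibels: 20·log₁₀(0.02471) ≈ -32.1 dB.

|G(j8)|_dB ≈ -32.1 dB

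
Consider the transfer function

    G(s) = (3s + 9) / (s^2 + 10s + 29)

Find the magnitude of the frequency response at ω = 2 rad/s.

Substitute s = j2: numerator = 9 + j6, denominator = 25 + j20.
|G(j2)| = |9 + j6| / |25 + j20| = 10.817 / 32.016 ≈ 0.3379.

|G(j2)| ≈ 0.3379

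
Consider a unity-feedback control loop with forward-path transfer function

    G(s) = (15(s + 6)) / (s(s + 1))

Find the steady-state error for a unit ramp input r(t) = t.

e_ss = 0.01111

G(s) has one pole at the origin.
This is a Type 1 system. Kv = lim_{s→0} s·G(s) = 90/1.
e_ss = 1/Kv = 1/(90) = 1/90 ≈ 0.01111.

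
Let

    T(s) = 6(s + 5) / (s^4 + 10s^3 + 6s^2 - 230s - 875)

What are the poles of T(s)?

s = -4 + 3j, -4 - 3j, 5, -7

The poles are the roots of the denominator s^4 + 10s^3 + 6s^2 - 230s - 875 = 0.
Trying s = 5: the polynomial evaluates to 0, so (s - 5) is a factor.
Dividing out leaves s^3 + 15s^2 + 81s + 175 = 0.
This factors further as (s^2 + 8s + 25)(s + 7) = 0.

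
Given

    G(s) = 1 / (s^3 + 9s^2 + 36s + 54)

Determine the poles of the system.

The poles are the roots of the denominator s^3 + 9s^2 + 36s + 54 = 0.
Trying s = -3: the polynomial evaluates to 0, so (s + 3) is a factor.
Dividing out leaves s^2 + 6s + 18 = 0.
The quadratic formula then gives s = -3 ± 3j.

s = -3, -3 ± 3j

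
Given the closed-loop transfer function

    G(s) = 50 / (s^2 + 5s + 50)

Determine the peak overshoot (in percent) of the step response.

%OS ≈ 30.5%

Comparing s^2 + 5s + 50 to s^2 + 2ζωₙs + ωₙ²: ωₙ = √50 ≈ 7.071 rad/s and ζ = 5/(2·√50) ≈ 0.3536.
%OS = 100·exp(−πζ/√(1−ζ²)) = 100·exp(−π·0.3536/√(1−0.3536²)) ≈ 30.5%.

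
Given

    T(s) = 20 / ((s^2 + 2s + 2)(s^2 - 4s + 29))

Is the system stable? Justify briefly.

unstable

The poles can be read from the denominator factors: s = -1 + j, -1 - j, 2 + 5j, 2 - 5j.
Since the pole(s) at s = 2 ± 5j lie in the right half-plane, the system is unstable.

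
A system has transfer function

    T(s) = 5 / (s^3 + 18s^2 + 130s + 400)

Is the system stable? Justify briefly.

stable

The denominator s^3 + 18s^2 + 130s + 400 factors as (s^2 + 10s + 50)(s + 8), giving poles at s = -5 ± 5j, -8.
Since all poles lie strictly in the left half-plane, the system is stable.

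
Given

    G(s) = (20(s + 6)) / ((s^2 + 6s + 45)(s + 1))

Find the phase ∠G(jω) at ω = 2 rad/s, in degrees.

∠G(j2) ≈ -61.31°

At s = j2: numerator = 120 + j40, denominator = 17 + j94.
∠G = ∠num − ∠den = 18.435° − (79.749°) = -61.31°.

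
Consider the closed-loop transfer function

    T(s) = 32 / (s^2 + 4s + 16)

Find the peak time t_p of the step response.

Comparing s^2 + 4s + 16 to s^2 + 2ζωₙs + ωₙ²: ωₙ = 4 rad/s and ζ = 4/(2·4) = 0.5.
ζωₙ = 4/2 = 2, so ω_d = ωₙ√(1−ζ²) = √(ωₙ² − (ζωₙ)²) = √(16 − 2²) = √12 ≈ 3.464 rad/s.
t_p = π/ω_d = π/3.464 ≈ 0.9069 s.

t_p ≈ 0.9069 s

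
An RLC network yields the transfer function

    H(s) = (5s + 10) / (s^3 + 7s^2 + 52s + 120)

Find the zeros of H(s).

Set the numerator to zero: 5s + 10 = 0, i.e. 5·(s + 2) = 0.
So s = -2.

s = -2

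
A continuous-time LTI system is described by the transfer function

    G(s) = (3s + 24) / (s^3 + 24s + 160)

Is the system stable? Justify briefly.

unstable

The denominator s^3 + 24s + 160 factors as (s^2 - 4s + 40)(s + 4), giving poles at s = 2 ± 6j, -4.
Since the pole(s) at s = 2 + 6j, 2 - 6j lie in the right half-plane, the system is unstable.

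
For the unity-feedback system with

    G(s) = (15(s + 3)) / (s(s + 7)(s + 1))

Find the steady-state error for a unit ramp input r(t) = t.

G(s) has one pole at the origin.
This is a Type 1 system. Kv = lim_{s→0} s·G(s) = 45/7.
e_ss = 1/Kv = 1/(45/7) = 7/45 ≈ 0.1556.

e_ss = 0.1556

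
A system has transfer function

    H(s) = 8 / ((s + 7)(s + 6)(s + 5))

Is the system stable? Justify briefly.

stable

The poles can be read from the denominator factors: s = -7, -6, -5.
Since all poles lie strictly in the left half-plane, the system is stable.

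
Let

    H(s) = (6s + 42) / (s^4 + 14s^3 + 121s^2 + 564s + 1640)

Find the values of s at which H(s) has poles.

The poles are the roots of the denominator s^4 + 14s^3 + 121s^2 + 564s + 1640 = 0.
No real roots exist; factor into two real quadratics: (s^2 + 4s + 40)(s^2 + 10s + 41) = 0.
Each quadratic gives a conjugate pair via the quadratic formula.

s = -2 ± 6j, -5 ± 4j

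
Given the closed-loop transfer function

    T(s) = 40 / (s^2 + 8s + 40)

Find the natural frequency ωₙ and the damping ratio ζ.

ωₙ ≈ 6.325 rad/s, ζ ≈ 0.6325

Compare the denominator to the standard form s^2 + 2ζωₙs + ωₙ².
ωₙ² = 40, so ωₙ = √40 ≈ 6.325 rad/s.
2ζωₙ = 8, so ζ = 8/(2·√40) ≈ 0.6325.
With ζ = 0.6325 the response is underdamped.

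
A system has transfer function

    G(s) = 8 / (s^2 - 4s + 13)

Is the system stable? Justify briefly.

The denominator s^2 - 4s + 13 factors as (s^2 - 4s + 13), giving poles at s = 2 + 3j, 2 - 3j.
Since the pole(s) at s = 2 ± 3j lie in the right half-plane, the system is unstable.

unstable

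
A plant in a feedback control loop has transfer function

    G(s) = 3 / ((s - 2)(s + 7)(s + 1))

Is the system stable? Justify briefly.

The poles can be read from the denominator factors: s = 2, -7, -1.
Since the pole(s) at s = 2 lie in the right half-plane, the system is unstable.

unstable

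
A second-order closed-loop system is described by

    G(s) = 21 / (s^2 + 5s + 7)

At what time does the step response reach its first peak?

t_p ≈ 3.628 s

Comparing s^2 + 5s + 7 to s^2 + 2ζωₙs + ωₙ²: ωₙ = √7 ≈ 2.646 rad/s and ζ = 5/(2·√7) ≈ 0.9449.
ζωₙ = 5/2 = 2.5, so ω_d = ωₙ√(1−ζ²) = √(ωₙ² − (ζωₙ)²) = √(7 − 2.5²) = √0.75 ≈ 0.8660 rad/s.
t_p = π/ω_d = π/0.8660 ≈ 3.628 s.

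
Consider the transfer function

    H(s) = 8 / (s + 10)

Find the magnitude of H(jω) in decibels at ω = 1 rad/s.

Substitute s = j1: numerator = 8, denominator = 10 + j1.
|H(j1)| = |8| / |10 + j1| = 8 / 10.050 ≈ 0.7960.
In decibels: 20·log₁₀(0.7960) ≈ -1.98 dB.

|H(j1)|_dB ≈ -1.98 dB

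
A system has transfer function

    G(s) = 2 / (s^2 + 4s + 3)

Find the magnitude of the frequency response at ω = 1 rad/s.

Substitute s = j1: numerator = 2, denominator = 2 + j4.
|G(j1)| = |2| / |2 + j4| = 2 / 4.4721 ≈ 0.4472.

|G(j1)| ≈ 0.4472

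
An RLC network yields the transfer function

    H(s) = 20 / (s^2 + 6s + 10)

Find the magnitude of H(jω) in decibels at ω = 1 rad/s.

Substitute s = j1: numerator = 20, denominator = 9 + j6.
|H(j1)| = |20| / |9 + j6| = 20 / 10.817 ≈ 1.849.
In decibels: 20·log₁₀(1.849) ≈ 5.34 dB.

|H(j1)|_dB ≈ 5.34 dB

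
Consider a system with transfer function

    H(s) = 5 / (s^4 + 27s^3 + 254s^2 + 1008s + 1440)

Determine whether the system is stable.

The denominator s^4 + 27s^3 + 254s^2 + 1008s + 1440 factors as (s + 4)(s + 6)(s + 5)(s + 12), giving poles at s = -4, -6, -5, -12.
Since all poles lie strictly in the left half-plane, the system is stable.

stable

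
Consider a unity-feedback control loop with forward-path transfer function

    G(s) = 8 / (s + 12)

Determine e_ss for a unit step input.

G(s) has no poles at the origin.
This is a Type 0 system. Kp = lim_{s→0} G(s) = 8/12 = 2/3.
e_ss = 1/(1 + Kp) = 1/(1 + 2/3) = 3/5 ≈ 0.6000.

e_ss = 0.6000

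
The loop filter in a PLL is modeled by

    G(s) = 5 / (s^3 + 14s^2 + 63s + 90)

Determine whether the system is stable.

The denominator s^3 + 14s^2 + 63s + 90 factors as (s + 6)(s + 5)(s + 3), giving poles at s = -6, -5, -3.
Since all poles lie strictly in the left half-plane, the system is stable.

stable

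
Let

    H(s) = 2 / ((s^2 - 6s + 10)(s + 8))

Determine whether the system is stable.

unstable

The poles can be read from the denominator factors: s = 3 + j, 3 - j, -8.
Since the pole(s) at s = 3 + j, 3 - j lie in the right half-plane, the system is unstable.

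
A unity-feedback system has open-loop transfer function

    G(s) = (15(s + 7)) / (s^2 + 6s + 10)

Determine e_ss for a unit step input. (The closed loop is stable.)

e_ss = 0.08696

G(s) has no poles at the origin.
This is a Type 0 system. Kp = lim_{s→0} G(s) = 105/10 = 21/2.
e_ss = 1/(1 + Kp) = 1/(1 + 21/2) = 2/23 ≈ 0.08696.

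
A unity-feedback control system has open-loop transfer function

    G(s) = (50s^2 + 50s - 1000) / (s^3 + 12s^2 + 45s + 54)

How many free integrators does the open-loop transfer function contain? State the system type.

The denominator has no factor of s at the origin — no free integrator — so this is a Type 0 system.

Type 0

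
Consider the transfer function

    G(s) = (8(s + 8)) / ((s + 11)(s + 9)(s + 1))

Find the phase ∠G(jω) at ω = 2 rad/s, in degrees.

∠G(j2) ≈ -72.23°

At s = j2: numerator = 64 + j16, denominator = 15 + j230.
∠G = ∠num − ∠den = 14.036° − (86.269°) = -72.23°.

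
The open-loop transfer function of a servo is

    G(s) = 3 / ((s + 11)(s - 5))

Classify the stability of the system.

unstable

The poles can be read from the denominator factors: s = -11, 5.
Since the pole(s) at s = 5 lie in the right half-plane, the system is unstable.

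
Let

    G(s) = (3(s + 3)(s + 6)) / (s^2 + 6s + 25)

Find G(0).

At s = 0 each factor (s + a) contributes a and each (s^2 + bs + c) contributes c.
G(0) = 3·(3) · (6) / ((25)) = 54/25 = 54/25.

G(0) = 54/25 ≈ 2.160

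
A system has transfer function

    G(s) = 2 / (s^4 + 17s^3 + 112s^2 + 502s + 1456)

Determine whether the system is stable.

The denominator s^4 + 17s^3 + 112s^2 + 502s + 1456 factors as (s^2 + 2s + 26)(s + 7)(s + 8), giving poles at s = -1 + 5j, -1 - 5j, -7, -8.
Since all poles lie strictly in the left half-plane, the system is stable.

stable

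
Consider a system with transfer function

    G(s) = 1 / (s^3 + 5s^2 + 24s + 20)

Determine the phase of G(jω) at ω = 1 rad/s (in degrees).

At s = j1: numerator = 1, denominator = 15 + j23.
∠G = ∠num − ∠den = 0° − (56.889°) = -56.89°.

∠G(j1) ≈ -56.89°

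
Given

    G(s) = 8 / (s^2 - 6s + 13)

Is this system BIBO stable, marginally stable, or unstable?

unstable

The denominator s^2 - 6s + 13 factors as (s^2 - 6s + 13), giving poles at s = 3 + 2j, 3 - 2j.
Since the pole(s) at s = 3 ± 2j lie in the right half-plane, the system is unstable.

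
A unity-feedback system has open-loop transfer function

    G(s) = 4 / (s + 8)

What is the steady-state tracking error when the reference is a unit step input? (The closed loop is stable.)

G(s) has no poles at the origin.
This is a Type 0 system. Kp = lim_{s→0} G(s) = 4/8 = 1/2.
e_ss = 1/(1 + Kp) = 1/(1 + 1/2) = 2/3 ≈ 0.6667.

e_ss = 0.6667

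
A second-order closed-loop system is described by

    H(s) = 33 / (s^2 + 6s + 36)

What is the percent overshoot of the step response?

Comparing s^2 + 6s + 36 to s^2 + 2ζωₙs + ωₙ²: ωₙ = 6 rad/s and ζ = 6/(2·6) = 0.5.
%OS = 100·exp(−πζ/√(1−ζ²)) = 100·exp(−π·0.5/√(1−0.5²)) ≈ 16.3%.

%OS ≈ 16.3%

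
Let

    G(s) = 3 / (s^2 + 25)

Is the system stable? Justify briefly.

marginally stable

The denominator s^2 + 25 factors as (s^2 + 25), giving poles at s = 5j, -5j.
Since the simple pole(s) at s = 5j, -5j lie on the jω-axis with none in the right half-plane, the system is marginally stable.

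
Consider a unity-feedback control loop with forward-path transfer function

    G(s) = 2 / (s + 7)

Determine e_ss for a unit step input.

G(s) has no poles at the origin.
This is a Type 0 system. Kp = lim_{s→0} G(s) = 2/7.
e_ss = 1/(1 + Kp) = 1/(1 + 2/7) = 7/9 ≈ 0.7778.

e_ss = 0.7778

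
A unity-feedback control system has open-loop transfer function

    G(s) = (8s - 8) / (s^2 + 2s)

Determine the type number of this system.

Factor s from the denominator: s^2 + 2s = s·(s + 2).
There is 1 pole at the origin, so the system is Type 1.

Type 1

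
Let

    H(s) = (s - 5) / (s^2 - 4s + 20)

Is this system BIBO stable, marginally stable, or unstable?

The poles can be read from the denominator factors: s = 2 ± 4j.
Since the pole(s) at s = 2 ± 4j lie in the right half-plane, the system is unstable.

unstable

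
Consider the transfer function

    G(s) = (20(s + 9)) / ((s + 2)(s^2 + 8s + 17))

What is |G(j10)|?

Substitute s = j10: numerator = 180 + j200, denominator = -966 - j670.
|G(j10)| = |180 + j200| / |-966 - j670| = 269.07 / 1175.6 ≈ 0.2289.

|G(j10)| ≈ 0.2289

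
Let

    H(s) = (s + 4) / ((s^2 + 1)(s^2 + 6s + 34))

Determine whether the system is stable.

The poles can be read from the denominator factors: s = ±j, -3 ± 5j.
Since the simple pole(s) at s = j, -j lie on the jω-axis with none in the right half-plane, the system is marginally stable.

marginally stable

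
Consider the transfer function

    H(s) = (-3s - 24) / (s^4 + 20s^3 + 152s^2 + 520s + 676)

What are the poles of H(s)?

s = -5 ± j, -5 ± j

The poles are the roots of the denominator s^4 + 20s^3 + 152s^2 + 520s + 676 = 0.
No real roots exist; factor into two real quadratics: (s^2 + 10s + 26)(s^2 + 10s + 26) = 0.
Each quadratic gives a conjugate pair via the quadratic formula.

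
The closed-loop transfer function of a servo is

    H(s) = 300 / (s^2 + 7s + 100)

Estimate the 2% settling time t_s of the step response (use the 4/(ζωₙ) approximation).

t_s ≈ 1.143 s

Comparing s^2 + 7s + 100 to s^2 + 2ζωₙs + ωₙ²: ωₙ = 10 rad/s and ζ = 7/(2·10) = 0.35.
ζωₙ = 7/2 = 3.5, so t_s ≈ 4/(ζωₙ) = 4/3.5 ≈ 1.143 s.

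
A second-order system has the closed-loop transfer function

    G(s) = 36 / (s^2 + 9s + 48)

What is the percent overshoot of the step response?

%OS ≈ 6.83%

Comparing s^2 + 9s + 48 to s^2 + 2ζωₙs + ωₙ²: ωₙ = √48 ≈ 6.928 rad/s and ζ = 9/(2·√48) ≈ 0.6495.
%OS = 100·exp(−πζ/√(1−ζ²)) = 100·exp(−π·0.6495/√(1−0.6495²)) ≈ 6.83%.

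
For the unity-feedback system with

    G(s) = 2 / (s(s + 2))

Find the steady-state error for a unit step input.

e_ss = 0

G(s) has one pole at the origin.
This is a Type 1 system; for a step input the steady-state error is zero.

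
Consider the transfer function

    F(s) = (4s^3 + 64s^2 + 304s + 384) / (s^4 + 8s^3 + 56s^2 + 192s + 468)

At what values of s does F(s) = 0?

s = -8, -2, -6

Set the numerator to zero: 4s^3 + 64s^2 + 304s + 384 = 0, i.e. 4·(s^3 + 16s^2 + 76s + 96) = 0.
Factoring: (s + 8)(s + 2)(s + 6) = 0.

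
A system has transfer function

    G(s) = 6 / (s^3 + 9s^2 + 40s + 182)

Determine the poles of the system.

s = -1 ± 5j, -7

The poles are the roots of the denominator s^3 + 9s^2 + 40s + 182 = 0.
Trying s = -7: the polynomial evaluates to 0, so (s + 7) is a factor.
Dividing out leaves s^2 + 2s + 26 = 0.
The quadratic formula then gives s = -1 ± 5j.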